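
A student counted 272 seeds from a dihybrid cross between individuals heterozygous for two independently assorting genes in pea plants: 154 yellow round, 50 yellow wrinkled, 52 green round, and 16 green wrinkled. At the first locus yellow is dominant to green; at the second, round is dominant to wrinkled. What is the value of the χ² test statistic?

0.105

A dihybrid F₂ with independent assortment and complete dominance at both loci gives a 9:3:3:1 phenotypic ratio.
The 9:3:3:1 ratio has 16 parts, so with N = 272 the expected counts are:
  yellow round: 272 × 9/16 = 153
  yellow wrinkled: 272 × 3/16 = 51
  green round: 272 × 3/16 = 51
  green wrinkled: 272 × 1/16 = 17
χ² = Σ (O − E)² / E
  yellow round: (154 − 153)² / 153 = 0.0065
  yellow wrinkled: (50 − 51)² / 51 = 0.0196
  green round: (52 − 51)² / 51 = 0.0196
  green wrinkled: (16 − 17)² / 17 = 0.0588
χ² = 0.0065 + 0.0196 + 0.0196 + 0.0588 = 0.1045 ≈ 0.105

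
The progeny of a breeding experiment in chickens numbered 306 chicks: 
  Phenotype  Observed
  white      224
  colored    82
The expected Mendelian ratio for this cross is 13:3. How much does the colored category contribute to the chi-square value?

Under the 13:3 hypothesis (Σ ratio = 16, N = 306):
  white: 306 × 13/16 = 248.625
  colored: 306 × 3/16 = 57.375
Contribution of colored: (82 − 57.375)² / 57.375 = 10.5689

10.569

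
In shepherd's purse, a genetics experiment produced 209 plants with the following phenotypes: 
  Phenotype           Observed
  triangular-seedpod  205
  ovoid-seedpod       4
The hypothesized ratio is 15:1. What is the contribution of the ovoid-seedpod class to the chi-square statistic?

6.287

Total ratio parts = 16. Expected numbers out of 209:
  triangular-seedpod: 209 × 15/16 = 195.9375
  ovoid-seedpod: 209 × 1/16 = 13.0625
Contribution of ovoid-seedpod: (4 − 13.0625)² / 13.0625 = 6.2874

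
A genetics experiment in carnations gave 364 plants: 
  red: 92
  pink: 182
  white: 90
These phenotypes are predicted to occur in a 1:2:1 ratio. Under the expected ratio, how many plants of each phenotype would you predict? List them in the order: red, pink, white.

91, 182, 91

Under the 1:2:1 hypothesis (Σ ratio = 4, N = 364):
  red: 364 × 1/4 = 91
  pink: 364 × 2/4 = 182
  white: 364 × 1/4 = 91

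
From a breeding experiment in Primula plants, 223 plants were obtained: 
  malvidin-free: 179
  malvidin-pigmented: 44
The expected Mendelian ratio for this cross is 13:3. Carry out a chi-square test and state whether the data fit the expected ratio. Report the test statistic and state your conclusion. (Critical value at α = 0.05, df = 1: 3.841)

0.141; consistent

Expected counts for N = 223 under a 13:3 ratio (total parts = 16):
  malvidin-free: 223 × 13/16 = 181.1875
  malvidin-pigmented: 223 × 3/16 = 41.8125
χ² = Σ (O − E)² / E
  malvidin-free: (179 − 181.1875)² / 181.1875 = 0.0264
  malvidin-pigmented: (44 − 41.8125)² / 41.8125 = 0.1144
χ² = 0.0264 + 0.1144 = 0.1408 ≈ 0.141
Degrees of freedom = 2 − 1 = 1; critical value at α = 0.05 is 3.841.
Since 0.141 < 3.841, we fail to reject the null hypothesis — the data are consistent with the 13:3 ratio.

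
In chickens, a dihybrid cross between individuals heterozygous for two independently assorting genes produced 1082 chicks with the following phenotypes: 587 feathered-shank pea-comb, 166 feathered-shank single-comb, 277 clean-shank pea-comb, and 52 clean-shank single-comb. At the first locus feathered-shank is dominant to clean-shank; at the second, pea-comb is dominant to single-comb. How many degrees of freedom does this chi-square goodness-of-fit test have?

3

A dihybrid F₂ with independent assortment and complete dominance at both loci gives a 9:3:3:1 phenotypic ratio.
A goodness-of-fit test with 4 phenotype classes has df = 4 − 1 = 3.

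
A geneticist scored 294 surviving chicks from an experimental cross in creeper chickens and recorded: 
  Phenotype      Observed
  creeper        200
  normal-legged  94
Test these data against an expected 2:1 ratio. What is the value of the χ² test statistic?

0.245

Expected counts for N = 294 under a 2:1 ratio (total parts = 3):
  creeper: 294 × 2/3 = 196
  normal-legged: 294 × 1/3 = 98
χ² = Σ (O − E)² / E
  creeper: (200 − 196)² / 196 = 0.0816
  normal-legged: (94 − 98)² / 98 = 0.1633
χ² = 0.0816 + 0.1633 = 0.2449 ≈ 0.245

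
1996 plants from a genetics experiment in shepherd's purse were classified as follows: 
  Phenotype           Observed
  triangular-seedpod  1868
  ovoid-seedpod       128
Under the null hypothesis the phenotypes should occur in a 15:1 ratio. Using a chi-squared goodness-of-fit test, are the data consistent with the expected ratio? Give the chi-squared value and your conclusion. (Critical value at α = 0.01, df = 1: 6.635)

0.090; consistent

Under the 15:1 hypothesis (Σ ratio = 16, N = 1996):
  triangular-seedpod: 1996 × 15/16 = 1871.25
  ovoid-seedpod: 1996 × 1/16 = 124.75
χ² = Σ (O − E)² / E
  triangular-seedpod: (1868 − 1871.25)² / 1871.25 = 0.0056
  ovoid-seedpod: (128 − 124.75)² / 124.75 = 0.0847
χ² = 0.0056 + 0.0847 = 0.0903 ≈ 0.090
Degrees of freedom = 2 − 1 = 1; critical value at α = 0.01 is 6.635.
Since 0.090 < 6.635, we fail to reject the null hypothesis — the data are consistent with the 15:1 ratio.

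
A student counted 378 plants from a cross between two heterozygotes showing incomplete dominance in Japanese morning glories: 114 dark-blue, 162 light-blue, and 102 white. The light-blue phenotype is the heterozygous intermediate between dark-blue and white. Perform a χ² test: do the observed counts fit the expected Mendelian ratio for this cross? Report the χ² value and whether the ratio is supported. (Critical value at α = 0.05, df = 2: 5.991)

8.476; not consistent

With incomplete dominance, a heterozygote × heterozygote cross gives a 1:2:1 phenotypic ratio.
Expected counts for N = 378 under a 1:2:1 ratio (total parts = 4):
  dark-blue: 378 × 1/4 = 94.5
  light-blue: 378 × 2/4 = 189
  white: 378 × 1/4 = 94.5
χ² = Σ (O − E)² / E
  dark-blue: (114 − 94.5)² / 94.5 = 4.0238
  light-blue: (162 − 189)² / 189 = 3.8571
  white: (102 − 94.5)² / 94.5 = 0.5952
χ² = 4.0238 + 3.8571 + 0.5952 = 8.4761 ≈ 8.476
Degrees of freedom = 3 − 1 = 2; critical value at α = 0.05 is 5.991.
Since 8.476 > 5.991, we reject the null hypothesis — the data do not fit the 1:2:1 ratio.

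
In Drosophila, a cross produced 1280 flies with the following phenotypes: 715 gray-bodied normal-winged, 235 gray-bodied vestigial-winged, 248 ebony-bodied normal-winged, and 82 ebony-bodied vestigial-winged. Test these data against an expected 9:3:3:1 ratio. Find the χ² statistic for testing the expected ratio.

0.456

Total ratio parts = 16. Expected numbers out of 1280:
  gray-bodied normal-winged: 1280 × 9/16 = 720
  gray-bodied vestigial-winged: 1280 × 3/16 = 240
  ebony-bodied normal-winged: 1280 × 3/16 = 240
  ebony-bodied vestigial-winged: 1280 × 1/16 = 80
χ² = Σ (O − E)² / E
  gray-bodied normal-winged: (715 − 720)² / 720 = 0.0347
  gray-bodied vestigial-winged: (235 − 240)² / 240 = 0.1042
  ebony-bodied normal-winged: (248 − 240)² / 240 = 0.2667
  ebony-bodied vestigial-winged: (82 − 80)² / 80 = 0.0500
χ² = 0.0347 + 0.1042 + 0.2667 + 0.0500 = 0.4556 ≈ 0.456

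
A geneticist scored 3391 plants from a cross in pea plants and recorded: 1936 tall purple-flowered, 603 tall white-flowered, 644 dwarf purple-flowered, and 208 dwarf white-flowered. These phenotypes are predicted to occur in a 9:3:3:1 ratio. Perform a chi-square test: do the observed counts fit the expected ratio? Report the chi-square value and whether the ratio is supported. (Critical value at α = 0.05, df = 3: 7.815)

The 9:3:3:1 ratio has 16 parts, so with N = 3391 the expected counts are:
  tall purple-flowered: 3391 × 9/16 = 1907.4375
  tall white-flowered: 3391 × 3/16 = 635.8125
  dwarf purple-flowered: 3391 × 3/16 = 635.8125
  dwarf white-flowered: 3391 × 1/16 = 211.9375
χ² = Σ (O − E)² / E
  tall purple-flowered: (1936 − 1907.4375)² / 1907.4375 = 0.4277
  tall white-flowered: (603 − 635.8125)² / 635.8125 = 1.6934
  dwarf purple-flowered: (644 − 635.8125)² / 635.8125 = 0.1054
  dwarf white-flowered: (208 − 211.9375)² / 211.9375 = 0.0732
χ² = 0.4277 + 1.6934 + 0.1054 + 0.0732 = 2.2997 ≈ 2.300
Degrees of freedom = 4 − 1 = 3; critical value at α = 0.05 is 7.815.
Since 2.300 < 7.815, we fail to reject the null hypothesis — the data are consistent with the 9:3:3:1 ratio.

2.300; consistent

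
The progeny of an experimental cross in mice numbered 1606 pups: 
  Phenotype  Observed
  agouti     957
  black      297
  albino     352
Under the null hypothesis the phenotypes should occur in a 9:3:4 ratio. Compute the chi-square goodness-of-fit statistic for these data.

Under the 9:3:4 hypothesis (Σ ratio = 16, N = 1606):
  agouti: 1606 × 9/16 = 903.375
  black: 1606 × 3/16 = 301.125
  albino: 1606 × 4/16 = 401.5
χ² = Σ (O − E)² / E
  agouti: (957 − 903.375)² / 903.375 = 3.1832
  black: (297 − 301.125)² / 301.125 = 0.0565
  albino: (352 − 401.5)² / 401.5 = 6.1027
χ² = 3.1832 + 0.0565 + 6.1027 = 9.3424 ≈ 9.342

9.342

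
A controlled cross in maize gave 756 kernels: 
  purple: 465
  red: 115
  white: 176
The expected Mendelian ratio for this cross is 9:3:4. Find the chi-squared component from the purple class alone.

Expected counts for N = 756 under a 9:3:4 ratio (total parts = 16):
  purple: 756 × 9/16 = 425.25
  red: 756 × 3/16 = 141.75
  white: 756 × 4/16 = 189
Contribution of purple: (465 − 425.25)² / 425.25 = 3.7156

3.716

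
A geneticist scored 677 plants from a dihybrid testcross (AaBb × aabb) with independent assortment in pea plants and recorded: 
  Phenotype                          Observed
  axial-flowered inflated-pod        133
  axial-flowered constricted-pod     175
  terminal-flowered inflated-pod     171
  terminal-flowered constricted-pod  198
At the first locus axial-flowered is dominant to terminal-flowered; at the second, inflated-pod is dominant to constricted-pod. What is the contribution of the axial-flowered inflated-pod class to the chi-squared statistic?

7.764

A dihybrid testcross with independent assortment gives a 1:1:1:1 ratio.
Total ratio parts = 4. Expected numbers out of 677:
  axial-flowered inflated-pod: 677 × 1/4 = 169.25
  axial-flowered constricted-pod: 677 × 1/4 = 169.25
  terminal-flowered inflated-pod: 677 × 1/4 = 169.25
  terminal-flowered constricted-pod: 677 × 1/4 = 169.25
Contribution of axial-flowered inflated-pod: (133 − 169.25)² / 169.25 = 7.7640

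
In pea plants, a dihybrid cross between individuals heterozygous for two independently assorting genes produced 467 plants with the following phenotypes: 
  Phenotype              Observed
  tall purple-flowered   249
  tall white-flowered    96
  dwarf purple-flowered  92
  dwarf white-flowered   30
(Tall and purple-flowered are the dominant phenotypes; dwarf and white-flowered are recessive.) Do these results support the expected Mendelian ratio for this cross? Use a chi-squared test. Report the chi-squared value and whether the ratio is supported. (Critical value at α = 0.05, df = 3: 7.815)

1.774; consistent

A dihybrid F₂ with independent assortment and complete dominance at both loci gives a 9:3:3:1 phenotypic ratio.
Expected counts for N = 467 under a 9:3:3:1 ratio (total parts = 16):
  tall purple-flowered: 467 × 9/16 = 262.6875
  tall white-flowered: 467 × 3/16 = 87.5625
  dwarf purple-flowered: 467 × 3/16 = 87.5625
  dwarf white-flowered: 467 × 1/16 = 29.1875
χ² = Σ (O − E)² / E
  tall purple-flowered: (249 − 262.6875)² / 262.6875 = 0.7132
  tall white-flowered: (96 − 87.5625)² / 87.5625 = 0.8130
  dwarf purple-flowered: (92 − 87.5625)² / 87.5625 = 0.2249
  dwarf white-flowered: (30 − 29.1875)² / 29.1875 = 0.0226
χ² = 0.7132 + 0.8130 + 0.2249 + 0.0226 = 1.7737 ≈ 1.774
Degrees of freedom = 4 − 1 = 3; critical value at α = 0.05 is 7.815.
Since 1.774 < 7.815, we fail to reject the null hypothesis — the data are consistent with the 9:3:3:1 ratio.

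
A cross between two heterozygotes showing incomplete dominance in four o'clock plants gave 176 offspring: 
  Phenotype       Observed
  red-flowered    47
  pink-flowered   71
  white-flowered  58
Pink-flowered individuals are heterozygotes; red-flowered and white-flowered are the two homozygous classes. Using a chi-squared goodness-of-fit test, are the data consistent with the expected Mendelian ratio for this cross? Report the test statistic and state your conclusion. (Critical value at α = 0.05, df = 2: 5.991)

7.943; not consistent

With incomplete dominance, a heterozygote × heterozygote cross gives a 1:2:1 phenotypic ratio.
Expected counts for N = 176 under a 1:2:1 ratio (total parts = 4):
  red-flowered: 176 × 1/4 = 44
  pink-flowered: 176 × 2/4 = 88
  white-flowered: 176 × 1/4 = 44
χ² = Σ (O − E)² / E
  red-flowered: (47 − 44)² / 44 = 0.2045
  pink-flowered: (71 − 88)² / 88 = 3.2841
  white-flowered: (58 − 44)² / 44 = 4.4545
χ² = 0.2045 + 3.2841 + 4.4545 = 7.9431 ≈ 7.943
Degrees of freedom = 3 − 1 = 2; critical value at α = 0.05 is 5.991.
Since 7.943 > 5.991, we reject the null hypothesis — the data do not fit the 1:2:1 ratio.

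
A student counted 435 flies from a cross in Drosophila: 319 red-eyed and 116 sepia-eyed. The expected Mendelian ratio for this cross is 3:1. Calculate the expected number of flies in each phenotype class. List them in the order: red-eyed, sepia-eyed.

Under the 3:1 hypothesis (Σ ratio = 4, N = 435):
  red-eyed: 435 × 3/4 = 326.25
  sepia-eyed: 435 × 1/4 = 108.75

326.25, 108.75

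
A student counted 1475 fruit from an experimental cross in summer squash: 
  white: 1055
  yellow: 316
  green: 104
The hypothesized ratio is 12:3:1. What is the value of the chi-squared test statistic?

Under the 12:3:1 hypothesis (Σ ratio = 16, N = 1475):
  white: 1475 × 12/16 = 1106.25
  yellow: 1475 × 3/16 = 276.5625
  green: 1475 × 1/16 = 92.1875
χ² = Σ (O − E)² / E
  white: (1055 − 1106.25)² / 1106.25 = 2.3743
  yellow: (316 − 276.5625)² / 276.5625 = 5.6237
  green: (104 − 92.1875)² / 92.1875 = 1.5136
χ² = 2.3743 + 5.6237 + 1.5136 = 9.5116 ≈ 9.512

9.512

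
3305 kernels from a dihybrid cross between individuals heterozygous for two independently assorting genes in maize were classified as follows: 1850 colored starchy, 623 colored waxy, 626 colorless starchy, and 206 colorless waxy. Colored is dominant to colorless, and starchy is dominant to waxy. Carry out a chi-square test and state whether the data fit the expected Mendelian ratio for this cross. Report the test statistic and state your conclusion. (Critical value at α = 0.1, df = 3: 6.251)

A dihybrid F₂ with independent assortment and complete dominance at both loci gives a 9:3:3:1 phenotypic ratio.
Total ratio parts = 16. Expected numbers out of 3305:
  colored starchy: 3305 × 9/16 = 1859.0625
  colored waxy: 3305 × 3/16 = 619.6875
  colorless starchy: 3305 × 3/16 = 619.6875
  colorless waxy: 3305 × 1/16 = 206.5625
χ² = Σ (O − E)² / E
  colored starchy: (1850 − 1859.0625)² / 1859.0625 = 0.0442
  colored waxy: (623 − 619.6875)² / 619.6875 = 0.0177
  colorless starchy: (626 − 619.6875)² / 619.6875 = 0.0643
  colorless waxy: (206 − 206.5625)² / 206.5625 = 0.0015
χ² = 0.0442 + 0.0177 + 0.0643 + 0.0015 = 0.1277 ≈ 0.128
Degrees of freedom = 4 − 1 = 3; critical value at α = 0.1 is 6.251.
Since 0.128 < 6.251, we fail to reject the null hypothesis — the data are consistent with the 9:3:3:1 ratio.

0.128; consistent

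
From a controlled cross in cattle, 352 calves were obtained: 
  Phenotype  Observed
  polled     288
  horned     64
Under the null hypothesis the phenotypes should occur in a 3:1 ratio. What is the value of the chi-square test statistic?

Under the 3:1 hypothesis (Σ ratio = 4, N = 352):
  polled: 352 × 3/4 = 264
  horned: 352 × 1/4 = 88
χ² = Σ (O − E)² / E
  polled: (288 − 264)² / 264 = 2.1818
  horned: (64 − 88)² / 88 = 6.5455
χ² = 2.1818 + 6.5455 = 8.7273 ≈ 8.727

8.727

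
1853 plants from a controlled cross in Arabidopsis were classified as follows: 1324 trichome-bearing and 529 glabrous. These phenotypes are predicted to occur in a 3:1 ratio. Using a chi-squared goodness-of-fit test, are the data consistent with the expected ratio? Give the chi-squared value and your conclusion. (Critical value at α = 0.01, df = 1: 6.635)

12.443; not consistent

Under the 3:1 hypothesis (Σ ratio = 4, N = 1853):
  trichome-bearing: 1853 × 3/4 = 1389.75
  glabrous: 1853 × 1/4 = 463.25
χ² = Σ (O − E)² / E
  trichome-bearing: (1324 − 1389.75)² / 1389.75 = 3.1107
  glabrous: (529 − 463.25)² / 463.25 = 9.3320
χ² = 3.1107 + 9.3320 = 12.4427 ≈ 12.443
Degrees of freedom = 2 − 1 = 1; critical value at α = 0.01 is 6.635.
Since 12.443 > 6.635, we reject the null hypothesis — the data do not fit the 3:1 ratio.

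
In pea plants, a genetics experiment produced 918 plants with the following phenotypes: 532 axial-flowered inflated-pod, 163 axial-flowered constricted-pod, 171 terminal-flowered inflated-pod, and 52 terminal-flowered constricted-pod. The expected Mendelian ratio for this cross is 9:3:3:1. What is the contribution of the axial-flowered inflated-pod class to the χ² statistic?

Total ratio parts = 16. Expected numbers out of 918:
  axial-flowered inflated-pod: 918 × 9/16 = 516.375
  axial-flowered constricted-pod: 918 × 3/16 = 172.125
  terminal-flowered inflated-pod: 918 × 3/16 = 172.125
  terminal-flowered constricted-pod: 918 × 1/16 = 57.375
Contribution of axial-flowered inflated-pod: (532 − 516.375)² / 516.375 = 0.4728

0.473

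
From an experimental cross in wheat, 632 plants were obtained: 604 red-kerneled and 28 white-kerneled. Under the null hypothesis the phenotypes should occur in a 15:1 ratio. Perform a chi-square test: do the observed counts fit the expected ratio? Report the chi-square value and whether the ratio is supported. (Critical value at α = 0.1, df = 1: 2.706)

3.571; not consistent

Under the 15:1 hypothesis (Σ ratio = 16, N = 632):
  red-kerneled: 632 × 15/16 = 592.5
  white-kerneled: 632 × 1/16 = 39.5
χ² = Σ (O − E)² / E
  red-kerneled: (604 − 592.5)² / 592.5 = 0.2232
  white-kerneled: (28 − 39.5)² / 39.5 = 3.3481
χ² = 0.2232 + 3.3481 = 3.5713 ≈ 3.571
Degrees of freedom = 2 − 1 = 1; critical value at α = 0.1 is 2.706.
Since 3.571 > 2.706, we reject the null hypothesis — the data do not fit the 15:1 ratio.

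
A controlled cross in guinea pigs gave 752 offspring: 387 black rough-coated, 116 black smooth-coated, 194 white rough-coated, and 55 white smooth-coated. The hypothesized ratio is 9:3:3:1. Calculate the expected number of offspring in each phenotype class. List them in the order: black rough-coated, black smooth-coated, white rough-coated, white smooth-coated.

Expected counts for N = 752 under a 9:3:3:1 ratio (total parts = 16):
  black rough-coated: 752 × 9/16 = 423
  black smooth-coated: 752 × 3/16 = 141
  white rough-coated: 752 × 3/16 = 141
  white smooth-coated: 752 × 1/16 = 47

423, 141, 141, 47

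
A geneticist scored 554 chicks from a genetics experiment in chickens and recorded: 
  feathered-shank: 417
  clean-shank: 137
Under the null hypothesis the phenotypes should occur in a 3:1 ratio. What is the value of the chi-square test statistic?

0.022

Under the 3:1 hypothesis (Σ ratio = 4, N = 554):
  feathered-shank: 554 × 3/4 = 415.5
  clean-shank: 554 × 1/4 = 138.5
χ² = Σ (O − E)² / E
  feathered-shank: (417 − 415.5)² / 415.5 = 0.0054
  clean-shank: (137 − 138.5)² / 138.5 = 0.0162
χ² = 0.0054 + 0.0162 = 0.0216 ≈ 0.022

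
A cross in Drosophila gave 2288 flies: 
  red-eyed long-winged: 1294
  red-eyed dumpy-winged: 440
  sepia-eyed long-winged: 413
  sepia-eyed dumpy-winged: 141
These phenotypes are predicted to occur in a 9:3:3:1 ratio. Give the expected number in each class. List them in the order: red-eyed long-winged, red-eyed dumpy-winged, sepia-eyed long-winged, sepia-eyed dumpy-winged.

Expected counts for N = 2288 under a 9:3:3:1 ratio (total parts = 16):
  red-eyed long-winged: 2288 × 9/16 = 1287
  red-eyed dumpy-winged: 2288 × 3/16 = 429
  sepia-eyed long-winged: 2288 × 3/16 = 429
  sepia-eyed dumpy-winged: 2288 × 1/16 = 143

1287, 429, 429, 143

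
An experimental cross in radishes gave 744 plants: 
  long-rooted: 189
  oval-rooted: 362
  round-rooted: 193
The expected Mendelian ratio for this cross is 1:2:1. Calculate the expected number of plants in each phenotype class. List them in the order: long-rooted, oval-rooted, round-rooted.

186, 372, 186

Total ratio parts = 4. Expected numbers out of 744:
  long-rooted: 744 × 1/4 = 186
  oval-rooted: 744 × 2/4 = 372
  round-rooted: 744 × 1/4 = 186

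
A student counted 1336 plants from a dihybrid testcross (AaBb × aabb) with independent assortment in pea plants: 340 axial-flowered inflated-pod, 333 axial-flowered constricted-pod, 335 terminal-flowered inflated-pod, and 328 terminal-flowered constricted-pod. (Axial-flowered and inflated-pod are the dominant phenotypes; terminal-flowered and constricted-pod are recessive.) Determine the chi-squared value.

A dihybrid testcross with independent assortment gives a 1:1:1:1 ratio.
The 1:1:1:1 ratio has 4 parts, so with N = 1336 the expected counts are:
  axial-flowered inflated-pod: 1336 × 1/4 = 334
  axial-flowered constricted-pod: 1336 × 1/4 = 334
  terminal-flowered inflated-pod: 1336 × 1/4 = 334
  terminal-flowered constricted-pod: 1336 × 1/4 = 334
χ² = Σ (O − E)² / E
  axial-flowered inflated-pod: (340 − 334)² / 334 = 0.1078
  axial-flowered constricted-pod: (333 − 334)² / 334 = 0.0030
  terminal-flowered inflated-pod: (335 − 334)² / 334 = 0.0030
  terminal-flowered constricted-pod: (328 − 334)² / 334 = 0.1078
χ² = 0.1078 + 0.0030 + 0.0030 + 0.1078 = 0.2216 ≈ 0.222

0.222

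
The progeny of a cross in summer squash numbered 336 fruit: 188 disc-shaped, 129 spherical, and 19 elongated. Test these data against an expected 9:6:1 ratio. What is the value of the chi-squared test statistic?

0.267

Expected counts for N = 336 under a 9:6:1 ratio (total parts = 16):
  disc-shaped: 336 × 9/16 = 189
  spherical: 336 × 6/16 = 126
  elongated: 336 × 1/16 = 21
χ² = Σ (O − E)² / E
  disc-shaped: (188 − 189)² / 189 = 0.0053
  spherical: (129 − 126)² / 126 = 0.0714
  elongated: (19 − 21)² / 21 = 0.1905
χ² = 0.0053 + 0.0714 + 0.1905 = 0.2672 ≈ 0.267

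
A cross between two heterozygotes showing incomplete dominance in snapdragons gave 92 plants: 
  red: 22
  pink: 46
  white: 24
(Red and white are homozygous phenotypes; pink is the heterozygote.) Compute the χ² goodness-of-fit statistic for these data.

0.087

With incomplete dominance, a heterozygote × heterozygote cross gives a 1:2:1 phenotypic ratio.
The 1:2:1 ratio has 4 parts, so with N = 92 the expected counts are:
  red: 92 × 1/4 = 23
  pink: 92 × 2/4 = 46
  white: 92 × 1/4 = 23
χ² = Σ (O − E)² / E
  red: (22 − 23)² / 23 = 0.0435
  pink: (46 − 46)² / 46 = 0.0000
  white: (24 − 23)² / 23 = 0.0435
χ² = 0.0435 + 0.0000 + 0.0435 = 0.087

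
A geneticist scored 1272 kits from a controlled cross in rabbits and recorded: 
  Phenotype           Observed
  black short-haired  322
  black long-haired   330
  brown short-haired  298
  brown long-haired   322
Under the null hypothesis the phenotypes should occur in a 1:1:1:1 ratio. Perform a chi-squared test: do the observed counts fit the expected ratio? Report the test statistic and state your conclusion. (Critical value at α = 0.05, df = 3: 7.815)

1.811; consistent

Expected counts for N = 1272 under a 1:1:1:1 ratio (total parts = 4):
  black short-haired: 1272 × 1/4 = 318
  black long-haired: 1272 × 1/4 = 318
  brown short-haired: 1272 × 1/4 = 318
  brown long-haired: 1272 × 1/4 = 318
χ² = Σ (O − E)² / E
  black short-haired: (322 − 318)² / 318 = 0.0503
  black long-haired: (330 − 318)² / 318 = 0.4528
  brown short-haired: (298 − 318)² / 318 = 1.2579
  brown long-haired: (322 − 318)² / 318 = 0.0503
χ² = 0.0503 + 0.4528 + 1.2579 + 0.0503 = 1.8113 ≈ 1.811
Degrees of freedom = 4 − 1 = 3; critical value at α = 0.05 is 7.815.
Since 1.811 < 7.815, we fail to reject the null hypothesis — the data are consistent with the 1:1:1:1 ratio.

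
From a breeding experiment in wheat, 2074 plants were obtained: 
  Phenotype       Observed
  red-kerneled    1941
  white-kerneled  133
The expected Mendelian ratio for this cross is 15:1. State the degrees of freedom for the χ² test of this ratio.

A goodness-of-fit test with 2 phenotype classes has df = 2 − 1 = 1.

1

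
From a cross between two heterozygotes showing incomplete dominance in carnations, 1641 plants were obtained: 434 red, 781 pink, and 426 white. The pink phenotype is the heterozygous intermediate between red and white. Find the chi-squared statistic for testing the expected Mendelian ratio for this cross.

With incomplete dominance, a heterozygote × heterozygote cross gives a 1:2:1 phenotypic ratio.
The 1:2:1 ratio has 4 parts, so with N = 1641 the expected counts are:
  red: 1641 × 1/4 = 410.25
  pink: 1641 × 2/4 = 820.5
  white: 1641 × 1/4 = 410.25
χ² = Σ (O − E)² / E
  red: (434 − 410.25)² / 410.25 = 1.3749
  pink: (781 − 820.5)² / 820.5 = 1.9016
  white: (426 − 410.25)² / 410.25 = 0.6047
χ² = 1.3749 + 1.9016 + 0.6047 = 3.8812 ≈ 3.881

3.881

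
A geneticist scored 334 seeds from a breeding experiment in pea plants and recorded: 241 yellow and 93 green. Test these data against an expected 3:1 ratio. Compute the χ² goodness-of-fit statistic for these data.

1.441

Expected counts for N = 334 under a 3:1 ratio (total parts = 4):
  yellow: 334 × 3/4 = 250.5
  green: 334 × 1/4 = 83.5
χ² = Σ (O − E)² / E
  yellow: (241 − 250.5)² / 250.5 = 0.3603
  green: (93 − 83.5)² / 83.5 = 1.0808
χ² = 0.3603 + 1.0808 = 1.4411 ≈ 1.441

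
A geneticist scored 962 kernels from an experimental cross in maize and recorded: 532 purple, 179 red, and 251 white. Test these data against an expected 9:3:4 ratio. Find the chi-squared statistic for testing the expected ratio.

0.623

Under the 9:3:4 hypothesis (Σ ratio = 16, N = 962):
  purple: 962 × 9/16 = 541.125
  red: 962 × 3/16 = 180.375
  white: 962 × 4/16 = 240.5
χ² = Σ (O − E)² / E
  purple: (532 − 541.125)² / 541.125 = 0.1539
  red: (179 − 180.375)² / 180.375 = 0.0105
  white: (251 − 240.5)² / 240.5 = 0.4584
χ² = 0.1539 + 0.0105 + 0.4584 = 0.6228 ≈ 0.623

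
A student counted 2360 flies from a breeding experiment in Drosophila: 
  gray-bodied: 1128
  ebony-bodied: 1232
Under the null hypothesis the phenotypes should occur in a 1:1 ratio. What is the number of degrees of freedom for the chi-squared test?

A goodness-of-fit test with 2 phenotype classes has df = 2 − 1 = 1.

1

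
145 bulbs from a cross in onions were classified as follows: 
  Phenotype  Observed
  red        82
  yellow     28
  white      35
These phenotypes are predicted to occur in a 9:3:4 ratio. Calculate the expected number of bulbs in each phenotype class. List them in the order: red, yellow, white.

Expected counts for N = 145 under a 9:3:4 ratio (total parts = 16):
  red: 145 × 9/16 = 81.5625
  yellow: 145 × 3/16 = 27.1875
  white: 145 × 4/16 = 36.25

81.5625, 27.1875, 36.25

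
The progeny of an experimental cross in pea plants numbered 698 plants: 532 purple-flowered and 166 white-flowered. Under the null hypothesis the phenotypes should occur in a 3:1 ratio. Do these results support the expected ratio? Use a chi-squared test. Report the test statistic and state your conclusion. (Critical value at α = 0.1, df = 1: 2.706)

0.552; consistent

Expected counts for N = 698 under a 3:1 ratio (total parts = 4):
  purple-flowered: 698 × 3/4 = 523.5
  white-flowered: 698 × 1/4 = 174.5
χ² = Σ (O − E)² / E
  purple-flowered: (532 − 523.5)² / 523.5 = 0.1380
  white-flowered: (166 − 174.5)² / 174.5 = 0.4140
χ² = 0.1380 + 0.4140 = 0.552
Degrees of freedom = 2 − 1 = 1; critical value at α = 0.1 is 2.706.
Since 0.552 < 2.706, we fail to reject the null hypothesis — the data are consistent with the 3:1 ratio.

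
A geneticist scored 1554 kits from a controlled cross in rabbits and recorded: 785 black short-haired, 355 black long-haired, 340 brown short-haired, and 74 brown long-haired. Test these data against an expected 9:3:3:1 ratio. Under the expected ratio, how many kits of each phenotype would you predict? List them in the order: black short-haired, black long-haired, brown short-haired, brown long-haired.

Total ratio parts = 16. Expected numbers out of 1554:
  black short-haired: 1554 × 9/16 = 874.125
  black long-haired: 1554 × 3/16 = 291.375
  brown short-haired: 1554 × 3/16 = 291.375
  brown long-haired: 1554 × 1/16 = 97.125

874.125, 291.375, 291.375, 97.125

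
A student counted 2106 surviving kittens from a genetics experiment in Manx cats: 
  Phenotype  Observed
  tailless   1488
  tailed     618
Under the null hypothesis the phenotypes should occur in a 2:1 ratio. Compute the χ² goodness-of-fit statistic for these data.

The 2:1 ratio has 3 parts, so with N = 2106 the expected counts are:
  tailless: 2106 × 2/3 = 1404
  tailed: 2106 × 1/3 = 702
χ² = Σ (O − E)² / E
  tailless: (1488 − 1404)² / 1404 = 5.0256
  tailed: (618 − 702)² / 702 = 10.0513
χ² = 5.0256 + 10.0513 = 15.0769 ≈ 15.077

15.077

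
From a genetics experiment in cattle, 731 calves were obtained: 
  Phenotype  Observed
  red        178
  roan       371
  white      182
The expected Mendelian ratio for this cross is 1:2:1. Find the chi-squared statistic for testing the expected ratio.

0.209

Expected counts for N = 731 under a 1:2:1 ratio (total parts = 4):
  red: 731 × 1/4 = 182.75
  roan: 731 × 2/4 = 365.5
  white: 731 × 1/4 = 182.75
χ² = Σ (O − E)² / E
  red: (178 − 182.75)² / 182.75 = 0.1235
  roan: (371 − 365.5)² / 365.5 = 0.0828
  white: (182 − 182.75)² / 182.75 = 0.0031
χ² = 0.1235 + 0.0828 + 0.0031 = 0.2094 ≈ 0.209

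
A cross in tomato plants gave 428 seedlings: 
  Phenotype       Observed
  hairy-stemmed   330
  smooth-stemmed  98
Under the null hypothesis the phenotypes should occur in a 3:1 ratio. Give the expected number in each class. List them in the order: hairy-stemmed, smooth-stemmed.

321, 107

Expected counts for N = 428 under a 3:1 ratio (total parts = 4):
  hairy-stemmed: 428 × 3/4 = 321
  smooth-stemmed: 428 × 1/4 = 107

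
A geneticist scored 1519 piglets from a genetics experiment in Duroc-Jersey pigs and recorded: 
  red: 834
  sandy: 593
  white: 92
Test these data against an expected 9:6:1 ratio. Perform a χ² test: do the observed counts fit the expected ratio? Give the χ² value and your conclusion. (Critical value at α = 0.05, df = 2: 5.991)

1.539; consistent

The 9:6:1 ratio has 16 parts, so with N = 1519 the expected counts are:
  red: 1519 × 9/16 = 854.4375
  sandy: 1519 × 6/16 = 569.625
  white: 1519 × 1/16 = 94.9375
χ² = Σ (O − E)² / E
  red: (834 − 854.4375)² / 854.4375 = 0.4888
  sandy: (593 − 569.625)² / 569.625 = 0.9592
  white: (92 − 94.9375)² / 94.9375 = 0.0909
χ² = 0.4888 + 0.9592 + 0.0909 = 1.5389 ≈ 1.539
Degrees of freedom = 3 − 1 = 2; critical value at α = 0.05 is 5.991.
Since 1.539 < 5.991, we fail to reject the null hypothesis — the data are consistent with the 9:6:1 ratio.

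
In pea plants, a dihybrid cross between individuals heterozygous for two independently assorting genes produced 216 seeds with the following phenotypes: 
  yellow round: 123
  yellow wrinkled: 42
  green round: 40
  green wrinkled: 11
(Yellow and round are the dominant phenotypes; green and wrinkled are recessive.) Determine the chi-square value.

0.543

A dihybrid F₂ with independent assortment and complete dominance at both loci gives a 9:3:3:1 phenotypic ratio.
Total ratio parts = 16. Expected numbers out of 216:
  yellow round: 216 × 9/16 = 121.5
  yellow wrinkled: 216 × 3/16 = 40.5
  green round: 216 × 3/16 = 40.5
  green wrinkled: 216 × 1/16 = 13.5
χ² = Σ (O − E)² / E
  yellow round: (123 − 121.5)² / 121.5 = 0.0185
  yellow wrinkled: (42 − 40.5)² / 40.5 = 0.0556
  green round: (40 − 40.5)² / 40.5 = 0.0062
  green wrinkled: (11 − 13.5)² / 13.5 = 0.4630
χ² = 0.0185 + 0.0556 + 0.0062 + 0.4630 = 0.5433 ≈ 0.543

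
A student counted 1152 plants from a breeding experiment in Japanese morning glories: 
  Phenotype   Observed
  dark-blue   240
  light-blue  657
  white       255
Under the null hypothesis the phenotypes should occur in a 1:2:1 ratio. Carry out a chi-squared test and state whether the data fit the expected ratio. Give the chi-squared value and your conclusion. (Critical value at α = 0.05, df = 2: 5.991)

23.172; not consistent

Expected counts for N = 1152 under a 1:2:1 ratio (total parts = 4):
  dark-blue: 1152 × 1/4 = 288
  light-blue: 1152 × 2/4 = 576
  white: 1152 × 1/4 = 288
χ² = Σ (O − E)² / E
  dark-blue: (240 − 288)² / 288 = 8.0000
  light-blue: (657 − 576)² / 576 = 11.3906
  white: (255 − 288)² / 288 = 3.7812
χ² = 8.0000 + 11.3906 + 3.7812 = 23.1718 ≈ 23.172
Degrees of freedom = 3 − 1 = 2; critical value at α = 0.05 is 5.991.
Since 23.172 > 5.991, we reject the null hypothesis — the data do not fit the 1:2:1 ratio.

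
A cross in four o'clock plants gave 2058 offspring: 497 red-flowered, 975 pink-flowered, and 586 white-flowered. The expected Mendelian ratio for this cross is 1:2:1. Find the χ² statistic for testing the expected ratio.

13.365

Under the 1:2:1 hypothesis (Σ ratio = 4, N = 2058):
  red-flowered: 2058 × 1/4 = 514.5
  pink-flowered: 2058 × 2/4 = 1029
  white-flowered: 2058 × 1/4 = 514.5
χ² = Σ (O − E)² / E
  red-flowered: (497 − 514.5)² / 514.5 = 0.5952
  pink-flowered: (975 − 1029)² / 1029 = 2.8338
  white-flowered: (586 − 514.5)² / 514.5 = 9.9363
χ² = 0.5952 + 2.8338 + 9.9363 = 13.3653 ≈ 13.365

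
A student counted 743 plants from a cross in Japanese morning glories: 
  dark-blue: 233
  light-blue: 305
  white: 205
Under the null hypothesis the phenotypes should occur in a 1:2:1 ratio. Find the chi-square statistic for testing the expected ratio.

Expected counts for N = 743 under a 1:2:1 ratio (total parts = 4):
  dark-blue: 743 × 1/4 = 185.75
  light-blue: 743 × 2/4 = 371.5
  white: 743 × 1/4 = 185.75
χ² = Σ (O − E)² / E
  dark-blue: (233 − 185.75)² / 185.75 = 12.0192
  light-blue: (305 − 371.5)² / 371.5 = 11.9038
  white: (205 − 185.75)² / 185.75 = 1.9950
χ² = 12.0192 + 11.9038 + 1.9950 = 25.918

25.918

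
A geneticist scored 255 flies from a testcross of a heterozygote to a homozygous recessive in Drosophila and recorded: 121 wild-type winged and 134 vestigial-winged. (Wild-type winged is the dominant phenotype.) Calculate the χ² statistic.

A testcross of a heterozygote (Aa × aa) gives a 1:1 phenotypic ratio.
The 1:1 ratio has 2 parts, so with N = 255 the expected counts are:
  wild-type winged: 255 × 1/2 = 127.5
  vestigial-winged: 255 × 1/2 = 127.5
χ² = Σ (O − E)² / E
  wild-type winged: (121 − 127.5)² / 127.5 = 0.3314
  vestigial-winged: (134 − 127.5)² / 127.5 = 0.3314
χ² = 0.3314 + 0.3314 = 0.6628 ≈ 0.663

0.663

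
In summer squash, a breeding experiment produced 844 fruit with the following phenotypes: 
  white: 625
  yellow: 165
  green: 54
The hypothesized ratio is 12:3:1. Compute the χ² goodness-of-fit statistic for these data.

0.419

Expected counts for N = 844 under a 12:3:1 ratio (total parts = 16):
  white: 844 × 12/16 = 633
  yellow: 844 × 3/16 = 158.25
  green: 844 × 1/16 = 52.75
χ² = Σ (O − E)² / E
  white: (625 − 633)² / 633 = 0.1011
  yellow: (165 − 158.25)² / 158.25 = 0.2879
  green: (54 − 52.75)² / 52.75 = 0.0296
χ² = 0.1011 + 0.2879 + 0.0296 = 0.4186 ≈ 0.419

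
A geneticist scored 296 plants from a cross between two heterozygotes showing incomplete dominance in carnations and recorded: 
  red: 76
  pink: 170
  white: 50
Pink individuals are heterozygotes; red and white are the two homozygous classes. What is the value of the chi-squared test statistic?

11.108

With incomplete dominance, a heterozygote × heterozygote cross gives a 1:2:1 phenotypic ratio.
The 1:2:1 ratio has 4 parts, so with N = 296 the expected counts are:
  red: 296 × 1/4 = 74
  pink: 296 × 2/4 = 148
  white: 296 × 1/4 = 74
χ² = Σ (O − E)² / E
  red: (76 − 74)² / 74 = 0.0541
  pink: (170 − 148)² / 148 = 3.2703
  white: (50 − 74)² / 74 = 7.7838
χ² = 0.0541 + 3.2703 + 7.7838 = 11.1082 ≈ 11.108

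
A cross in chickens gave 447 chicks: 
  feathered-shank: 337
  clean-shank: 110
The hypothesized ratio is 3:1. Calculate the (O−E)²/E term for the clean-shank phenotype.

0.027

Total ratio parts = 4. Expected numbers out of 447:
  feathered-shank: 447 × 3/4 = 335.25
  clean-shank: 447 × 1/4 = 111.75
Contribution of clean-shank: (110 − 111.75)² / 111.75 = 0.0274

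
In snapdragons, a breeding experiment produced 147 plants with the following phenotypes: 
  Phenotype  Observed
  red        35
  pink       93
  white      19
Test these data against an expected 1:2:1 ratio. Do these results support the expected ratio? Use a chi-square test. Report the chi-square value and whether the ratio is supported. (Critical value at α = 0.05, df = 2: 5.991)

13.830; not consistent

Expected counts for N = 147 under a 1:2:1 ratio (total parts = 4):
  red: 147 × 1/4 = 36.75
  pink: 147 × 2/4 = 73.5
  white: 147 × 1/4 = 36.75
χ² = Σ (O − E)² / E
  red: (35 − 36.75)² / 36.75 = 0.0833
  pink: (93 − 73.5)² / 73.5 = 5.1735
  white: (19 − 36.75)² / 36.75 = 8.5731
χ² = 0.0833 + 5.1735 + 8.5731 = 13.8299 ≈ 13.830
Degrees of freedom = 3 − 1 = 2; critical value at α = 0.05 is 5.991.
Since 13.830 > 5.991, we reject the null hypothesis — the data do not fit the 1:2:1 ratio.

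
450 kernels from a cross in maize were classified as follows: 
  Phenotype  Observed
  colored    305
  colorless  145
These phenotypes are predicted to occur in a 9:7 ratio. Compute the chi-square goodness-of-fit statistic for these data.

Expected counts for N = 450 under a 9:7 ratio (total parts = 16):
  colored: 450 × 9/16 = 253.125
  colorless: 450 × 7/16 = 196.875
χ² = Σ (O − E)² / E
  colored: (305 − 253.125)² / 253.125 = 10.6312
  colorless: (145 − 196.875)² / 196.875 = 13.6687
χ² = 10.6312 + 13.6687 = 24.2999 ≈ 24.300

24.300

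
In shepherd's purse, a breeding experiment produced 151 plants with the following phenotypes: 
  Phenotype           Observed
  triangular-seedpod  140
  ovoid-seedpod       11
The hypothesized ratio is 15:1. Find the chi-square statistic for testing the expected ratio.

0.276

Expected counts for N = 151 under a 15:1 ratio (total parts = 16):
  triangular-seedpod: 151 × 15/16 = 141.5625
  ovoid-seedpod: 151 × 1/16 = 9.4375
χ² = Σ (O − E)² / E
  triangular-seedpod: (140 − 141.5625)² / 141.5625 = 0.0172
  ovoid-seedpod: (11 − 9.4375)² / 9.4375 = 0.2587
χ² = 0.0172 + 0.2587 = 0.2759 ≈ 0.276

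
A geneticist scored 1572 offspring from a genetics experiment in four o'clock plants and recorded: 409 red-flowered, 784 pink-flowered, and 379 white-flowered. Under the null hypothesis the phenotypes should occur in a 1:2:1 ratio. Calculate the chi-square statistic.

1.155

Expected counts for N = 1572 under a 1:2:1 ratio (total parts = 4):
  red-flowered: 1572 × 1/4 = 393
  pink-flowered: 1572 × 2/4 = 786
  white-flowered: 1572 × 1/4 = 393
χ² = Σ (O − E)² / E
  red-flowered: (409 − 393)² / 393 = 0.6514
  pink-flowered: (784 − 786)² / 786 = 0.0051
  white-flowered: (379 − 393)² / 393 = 0.4987
χ² = 0.6514 + 0.0051 + 0.4987 = 1.1552 ≈ 1.155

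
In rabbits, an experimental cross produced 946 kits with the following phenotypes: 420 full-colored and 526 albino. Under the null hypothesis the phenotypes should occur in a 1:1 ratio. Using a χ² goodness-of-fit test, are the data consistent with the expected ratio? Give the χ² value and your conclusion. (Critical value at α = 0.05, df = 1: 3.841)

Under the 1:1 hypothesis (Σ ratio = 2, N = 946):
  full-colored: 946 × 1/2 = 473
  albino: 946 × 1/2 = 473
χ² = Σ (O − E)² / E
  full-colored: (420 − 473)² / 473 = 5.9387
  albino: (526 − 473)² / 473 = 5.9387
χ² = 5.9387 + 5.9387 = 11.8774 ≈ 11.877
Degrees of freedom = 2 − 1 = 1; critical value at α = 0.05 is 3.841.
Since 11.877 > 3.841, we reject the null hypothesis — the data do not fit the 1:1 ratio.

11.877; not consistent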